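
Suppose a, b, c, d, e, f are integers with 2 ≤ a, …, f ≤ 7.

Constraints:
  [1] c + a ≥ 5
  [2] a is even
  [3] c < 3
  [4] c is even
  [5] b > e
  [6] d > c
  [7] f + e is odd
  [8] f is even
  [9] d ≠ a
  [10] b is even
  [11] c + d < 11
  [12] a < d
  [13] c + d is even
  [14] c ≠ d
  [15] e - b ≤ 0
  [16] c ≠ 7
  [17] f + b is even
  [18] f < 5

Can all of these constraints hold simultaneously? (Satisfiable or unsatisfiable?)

Take a = 4, b = 6, c = 2, d = 6, e = 5, f = 4. Then constraint 1: c + a = 6; constraint 11: c + d = 8, and every other listed constraint is also met.

Satisfiable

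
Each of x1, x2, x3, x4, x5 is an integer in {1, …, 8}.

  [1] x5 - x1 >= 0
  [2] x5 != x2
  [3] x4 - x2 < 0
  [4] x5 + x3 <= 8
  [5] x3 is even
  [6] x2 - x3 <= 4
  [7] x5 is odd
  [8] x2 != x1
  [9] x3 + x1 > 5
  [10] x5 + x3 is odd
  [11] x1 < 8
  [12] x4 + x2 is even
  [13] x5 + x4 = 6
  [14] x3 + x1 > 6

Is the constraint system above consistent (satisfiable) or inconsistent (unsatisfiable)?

The assignment x1 = 1, x2 = 7, x3 = 6, x4 = 5, x5 = 1 works:
  constraint 1 holds since x5 - x1 = 0.
  constraint 3 holds since x4 - x2 = -2.
  constraint 4 holds since x5 + x3 = 7.
The rest check out directly.

Satisfiable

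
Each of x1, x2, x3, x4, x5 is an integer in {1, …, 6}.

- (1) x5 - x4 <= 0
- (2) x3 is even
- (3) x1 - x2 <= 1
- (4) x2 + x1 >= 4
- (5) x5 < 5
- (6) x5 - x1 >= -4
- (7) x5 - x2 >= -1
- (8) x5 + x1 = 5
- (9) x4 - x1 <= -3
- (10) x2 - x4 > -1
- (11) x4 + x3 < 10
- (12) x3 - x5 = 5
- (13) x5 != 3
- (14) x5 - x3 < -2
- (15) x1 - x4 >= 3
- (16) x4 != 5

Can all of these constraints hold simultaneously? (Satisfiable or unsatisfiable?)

Constraints 1, 3, 7, and 9 give x1 − x4 ≥ 3, x4 − x5 ≥ 0, x5 − x2 ≥ -1, x2 − x1 ≥ -1.
Adding all 4 inequalities: the left sides telescope to 0, and the right sides sum to 3 + 0 + (-1) + (-1) = 1. So 0 ≥ 1, which is false.

Unsatisfiable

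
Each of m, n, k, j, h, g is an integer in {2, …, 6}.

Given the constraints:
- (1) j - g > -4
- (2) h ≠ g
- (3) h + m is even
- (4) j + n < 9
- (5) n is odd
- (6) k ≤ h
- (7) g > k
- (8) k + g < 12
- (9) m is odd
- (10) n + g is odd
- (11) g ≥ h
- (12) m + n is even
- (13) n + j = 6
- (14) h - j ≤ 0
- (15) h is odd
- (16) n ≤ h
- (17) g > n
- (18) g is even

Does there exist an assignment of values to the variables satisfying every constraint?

Try m = 5, n = 3, k = 3, j = 3, h = 3, g = 6.
Check constraint 1: j - g = -3; constraint 4: j + n = 6; constraint 8: k + g = 9. The remaining constraints are straightforward to verify.

Satisfiable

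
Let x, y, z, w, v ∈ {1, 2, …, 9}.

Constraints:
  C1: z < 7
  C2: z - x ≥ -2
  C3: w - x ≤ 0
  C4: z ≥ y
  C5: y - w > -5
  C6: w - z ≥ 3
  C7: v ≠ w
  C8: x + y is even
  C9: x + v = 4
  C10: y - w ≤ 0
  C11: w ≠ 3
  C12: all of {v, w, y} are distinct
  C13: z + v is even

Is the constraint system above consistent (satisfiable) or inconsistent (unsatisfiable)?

Unsatisfiable

Constraints 2, 3, and 6 give w − z ≥ 3, z − x ≥ -2, x − w ≥ 0.
Adding all 3 inequalities: the left sides telescope to 0, and the right sides sum to 3 + (-2) + 0 = 1. So 0 ≥ 1, which is false.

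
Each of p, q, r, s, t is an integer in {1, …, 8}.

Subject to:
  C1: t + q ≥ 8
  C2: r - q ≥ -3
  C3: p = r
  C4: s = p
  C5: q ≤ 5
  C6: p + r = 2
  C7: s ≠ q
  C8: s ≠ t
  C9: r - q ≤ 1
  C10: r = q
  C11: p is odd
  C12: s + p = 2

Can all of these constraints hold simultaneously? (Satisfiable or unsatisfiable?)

From constraints 3, 4, and 10, s = p = r = q, so s = q. But constraint 7 says s ≠ q. Contradiction.

Unsatisfiable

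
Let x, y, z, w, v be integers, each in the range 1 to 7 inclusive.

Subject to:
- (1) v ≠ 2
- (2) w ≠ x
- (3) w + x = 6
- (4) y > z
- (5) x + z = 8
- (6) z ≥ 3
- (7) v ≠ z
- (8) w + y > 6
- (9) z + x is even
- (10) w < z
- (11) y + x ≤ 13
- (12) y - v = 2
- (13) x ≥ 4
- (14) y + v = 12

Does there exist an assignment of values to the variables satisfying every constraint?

Setting (x, y, z, w, v) = (5, 7, 3, 1, 5) satisfies everything: constraint 3: w + x = 6; constraint 5: x + z = 8; constraint 8: w + y = 8, and the others follow.

Satisfiable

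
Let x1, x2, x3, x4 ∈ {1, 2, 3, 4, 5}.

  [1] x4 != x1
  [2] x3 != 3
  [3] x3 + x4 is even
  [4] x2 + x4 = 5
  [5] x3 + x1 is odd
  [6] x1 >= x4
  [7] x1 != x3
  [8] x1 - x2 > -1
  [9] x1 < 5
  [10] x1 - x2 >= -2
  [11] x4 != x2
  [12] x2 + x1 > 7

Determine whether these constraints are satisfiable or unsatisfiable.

One satisfying assignment is x1 = 4, x2 = 4, x3 = 5, x4 = 1.
For the less obvious constraints — constraint 4: x2 + x4 = 5; constraint 8: x1 - x2 = 0 — and the others hold by inspection.

Satisfiable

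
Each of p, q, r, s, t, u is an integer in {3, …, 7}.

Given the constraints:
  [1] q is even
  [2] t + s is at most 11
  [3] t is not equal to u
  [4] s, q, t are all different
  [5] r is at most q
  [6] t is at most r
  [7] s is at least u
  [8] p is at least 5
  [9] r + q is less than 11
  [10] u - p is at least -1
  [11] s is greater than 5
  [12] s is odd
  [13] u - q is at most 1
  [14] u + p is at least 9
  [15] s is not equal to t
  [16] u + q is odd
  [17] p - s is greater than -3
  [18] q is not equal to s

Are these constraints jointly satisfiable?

Satisfiable

Setting (p, q, r, s, t, u) = (6, 6, 3, 7, 3, 5) satisfies everything: constraint 2: t + s = 10; constraint 9: r + q = 9; constraint 10: u - p = -1, and the others follow.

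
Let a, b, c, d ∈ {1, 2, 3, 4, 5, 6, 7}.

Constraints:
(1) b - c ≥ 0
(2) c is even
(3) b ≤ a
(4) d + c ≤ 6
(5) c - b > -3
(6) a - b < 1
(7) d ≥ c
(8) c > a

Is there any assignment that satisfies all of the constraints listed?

Constraints 1, 3, and 8 give a < c, c ≤ b, b ≤ a. Chaining: a < c ≤ b ≤ a, which forces a < a — impossible.

Unsatisfiable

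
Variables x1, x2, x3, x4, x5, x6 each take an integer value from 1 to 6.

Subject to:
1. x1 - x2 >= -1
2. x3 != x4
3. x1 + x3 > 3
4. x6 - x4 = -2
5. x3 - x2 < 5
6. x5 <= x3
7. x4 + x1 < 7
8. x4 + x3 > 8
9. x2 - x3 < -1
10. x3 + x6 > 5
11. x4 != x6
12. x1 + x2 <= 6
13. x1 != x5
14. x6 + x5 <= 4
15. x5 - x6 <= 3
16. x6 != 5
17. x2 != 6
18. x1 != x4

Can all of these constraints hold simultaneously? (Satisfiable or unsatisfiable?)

Satisfiable

Setting (x1, x2, x3, x4, x5, x6) = (1, 2, 5, 4, 2, 2) satisfies everything: constraint 1: x1 - x2 = -1; constraint 3: x1 + x3 = 6; constraint 4: x6 - x4 = -2, and the others follow.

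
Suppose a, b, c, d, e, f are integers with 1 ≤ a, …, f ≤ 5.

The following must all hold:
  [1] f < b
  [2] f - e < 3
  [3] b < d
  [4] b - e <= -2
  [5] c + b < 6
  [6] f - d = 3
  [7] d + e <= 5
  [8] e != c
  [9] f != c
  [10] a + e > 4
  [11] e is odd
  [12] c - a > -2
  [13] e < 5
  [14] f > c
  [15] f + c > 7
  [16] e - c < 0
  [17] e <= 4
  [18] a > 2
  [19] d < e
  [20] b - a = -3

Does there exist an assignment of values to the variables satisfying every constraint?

Constraints 1, 3, 14, 16, and 19 give d < e, e < c, c < f, f < b, b < d. Chaining: d < e < c < f < b < d, which forces d < d — impossible.

Unsatisfiable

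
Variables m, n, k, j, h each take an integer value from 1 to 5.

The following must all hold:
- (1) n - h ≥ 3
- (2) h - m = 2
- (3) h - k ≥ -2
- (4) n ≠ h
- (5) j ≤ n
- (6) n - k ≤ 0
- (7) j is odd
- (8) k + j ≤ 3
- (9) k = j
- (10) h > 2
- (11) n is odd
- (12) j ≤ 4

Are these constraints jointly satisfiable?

Constraints 1, 3, and 6 give n − h ≥ 3, h − k ≥ -2, k − n ≥ 0.
Adding all 3 inequalities: the left sides telescope to 0, and the right sides sum to 3 + (-2) + 0 = 1. So 0 ≥ 1, which is false.

Unsatisfiable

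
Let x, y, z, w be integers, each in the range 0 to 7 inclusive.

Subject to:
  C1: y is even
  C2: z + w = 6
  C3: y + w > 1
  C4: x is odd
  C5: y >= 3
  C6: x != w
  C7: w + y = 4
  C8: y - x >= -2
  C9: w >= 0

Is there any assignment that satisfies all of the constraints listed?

Satisfiable

Try x = 3, y = 4, z = 6, w = 0.
Check constraint 2: z + w = 6; constraint 3: y + w = 4. The remaining constraints are straightforward to verify.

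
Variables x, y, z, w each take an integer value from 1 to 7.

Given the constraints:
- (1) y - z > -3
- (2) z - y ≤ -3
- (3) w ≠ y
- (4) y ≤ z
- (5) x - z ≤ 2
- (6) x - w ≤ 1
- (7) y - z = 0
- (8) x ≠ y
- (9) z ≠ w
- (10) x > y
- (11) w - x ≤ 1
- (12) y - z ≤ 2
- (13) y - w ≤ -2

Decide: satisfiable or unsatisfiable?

Unsatisfiable

Constraints 2, 5, 11, and 13 give x − w ≥ -1, w − y ≥ 2, y − z ≥ 3, z − x ≥ -2.
Adding all 4 inequalities: the left sides telescope to 0, and the right sides sum to (-1) + 2 + 3 + (-2) = 2. So 0 ≥ 2, which is false.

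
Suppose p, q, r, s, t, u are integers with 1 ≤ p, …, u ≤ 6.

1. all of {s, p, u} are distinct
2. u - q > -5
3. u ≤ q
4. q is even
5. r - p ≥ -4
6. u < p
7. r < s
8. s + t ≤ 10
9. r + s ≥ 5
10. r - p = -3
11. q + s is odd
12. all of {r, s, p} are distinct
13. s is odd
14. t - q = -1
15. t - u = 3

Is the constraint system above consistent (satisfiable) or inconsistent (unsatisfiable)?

Satisfiable

Try p = 6, q = 6, r = 3, s = 5, t = 5, u = 2.
Check constraint 2: u - q = -4; constraint 5: r - p = -3; constraint 8: s + t = 10. The remaining constraints are straightforward to verify.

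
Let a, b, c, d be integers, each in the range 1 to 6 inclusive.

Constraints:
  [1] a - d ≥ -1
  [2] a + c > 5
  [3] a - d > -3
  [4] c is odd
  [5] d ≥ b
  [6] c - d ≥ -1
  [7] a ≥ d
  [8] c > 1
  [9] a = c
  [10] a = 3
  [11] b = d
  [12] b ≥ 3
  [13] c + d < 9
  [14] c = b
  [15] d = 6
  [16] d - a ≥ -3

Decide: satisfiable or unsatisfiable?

Constraint 10 fixes a = 3 and constraint 15 fixes d = 6. Constraints 9, 11, and 14 give a = c = b = d, so a = d. But 3 ≠ 6 — contradiction.

Unsatisfiable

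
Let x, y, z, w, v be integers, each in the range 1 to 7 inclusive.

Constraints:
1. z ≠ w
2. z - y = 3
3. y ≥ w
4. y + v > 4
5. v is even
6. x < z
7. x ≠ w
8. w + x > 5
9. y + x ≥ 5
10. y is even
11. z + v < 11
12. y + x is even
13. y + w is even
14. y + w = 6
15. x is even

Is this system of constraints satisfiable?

Satisfiable

Take x = 4, y = 4, z = 7, w = 2, v = 2. Then constraint 2: z - y = 3; constraint 4: y + v = 6; constraint 8: w + x = 6, and every other listed constraint is also met.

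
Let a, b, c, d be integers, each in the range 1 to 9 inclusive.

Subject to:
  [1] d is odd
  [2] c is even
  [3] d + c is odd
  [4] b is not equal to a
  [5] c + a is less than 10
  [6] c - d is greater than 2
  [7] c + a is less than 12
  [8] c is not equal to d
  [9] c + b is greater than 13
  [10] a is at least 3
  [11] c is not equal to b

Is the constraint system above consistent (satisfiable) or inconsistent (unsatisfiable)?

The assignment a = 3, b = 8, c = 6, d = 1 works:
  constraint 5 holds since c + a = 9.
  constraint 6 holds since c - d = 5.
The rest check out directly.

Satisfiable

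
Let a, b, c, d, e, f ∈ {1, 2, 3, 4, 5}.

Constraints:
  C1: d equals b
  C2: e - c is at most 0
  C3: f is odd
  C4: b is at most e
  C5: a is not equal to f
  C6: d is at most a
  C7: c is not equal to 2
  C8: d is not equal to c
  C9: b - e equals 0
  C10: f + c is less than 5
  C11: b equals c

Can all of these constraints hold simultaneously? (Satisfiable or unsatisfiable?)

From constraints 1 and 11, d = b = c, so d = c. But constraint 8 says d ≠ c. Contradiction.

Unsatisfiable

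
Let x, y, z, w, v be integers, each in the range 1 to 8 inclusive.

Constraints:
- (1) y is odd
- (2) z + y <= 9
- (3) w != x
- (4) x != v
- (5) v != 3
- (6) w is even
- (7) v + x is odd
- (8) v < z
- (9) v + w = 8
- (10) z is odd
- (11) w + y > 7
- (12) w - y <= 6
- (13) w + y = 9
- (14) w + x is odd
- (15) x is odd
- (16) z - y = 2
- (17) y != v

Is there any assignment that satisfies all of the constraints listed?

Satisfiable

Try x = 3, y = 3, z = 5, w = 6, v = 2.
Check constraint 2: z + y = 8; constraint 9: v + w = 8. The remaining constraints are straightforward to verify.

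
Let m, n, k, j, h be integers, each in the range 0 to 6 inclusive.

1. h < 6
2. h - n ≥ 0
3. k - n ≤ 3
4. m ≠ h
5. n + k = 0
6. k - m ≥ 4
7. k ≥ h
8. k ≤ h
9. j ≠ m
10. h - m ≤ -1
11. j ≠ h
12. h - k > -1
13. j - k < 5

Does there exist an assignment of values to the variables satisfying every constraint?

Constraints 2, 3, 6, and 10 give m − h ≥ 1, h − n ≥ 0, n − k ≥ -3, k − m ≥ 4.
Adding all 4 inequalities: the left sides telescope to 0, and the right sides sum to 1 + 0 + (-3) + 4 = 2. So 0 ≥ 2, which is false.

Unsatisfiable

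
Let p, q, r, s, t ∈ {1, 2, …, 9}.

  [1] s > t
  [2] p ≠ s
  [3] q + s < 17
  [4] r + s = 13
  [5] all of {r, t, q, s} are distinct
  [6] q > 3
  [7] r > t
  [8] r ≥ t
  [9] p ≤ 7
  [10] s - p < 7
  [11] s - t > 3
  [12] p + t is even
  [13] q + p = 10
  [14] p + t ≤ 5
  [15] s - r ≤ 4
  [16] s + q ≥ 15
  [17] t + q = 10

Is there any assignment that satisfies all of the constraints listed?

Satisfiable

Try p = 1, q = 9, r = 6, s = 7, t = 1.
Check constraint 3: q + s = 16; constraint 4: r + s = 13; constraint 10: s - p = 6. The remaining constraints are straightforward to verify.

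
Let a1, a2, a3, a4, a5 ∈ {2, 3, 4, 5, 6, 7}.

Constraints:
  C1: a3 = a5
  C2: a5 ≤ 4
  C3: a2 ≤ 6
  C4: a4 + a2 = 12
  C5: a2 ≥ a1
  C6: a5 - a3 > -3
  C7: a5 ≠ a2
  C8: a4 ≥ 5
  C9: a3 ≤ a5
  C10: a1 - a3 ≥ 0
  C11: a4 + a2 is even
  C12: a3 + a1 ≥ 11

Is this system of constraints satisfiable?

Unsatisfiable

From constraints 2 and 9: a3 ≤ a5 ≤ 4. From constraints 3 and 5: a1 ≤ a2 ≤ 6. Hence a3 + a1 ≤ 10. But constraint 12 requires a3 + a1 ≥ 11, and 11 > 10. Contradiction.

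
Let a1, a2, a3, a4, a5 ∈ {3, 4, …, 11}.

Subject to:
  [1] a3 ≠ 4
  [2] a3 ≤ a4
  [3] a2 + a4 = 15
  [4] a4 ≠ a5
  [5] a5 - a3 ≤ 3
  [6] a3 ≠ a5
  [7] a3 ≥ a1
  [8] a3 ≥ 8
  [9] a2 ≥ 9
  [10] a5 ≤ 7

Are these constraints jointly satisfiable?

From constraint 9: a2 ≥ 9. From constraints 2 and 8: a4 ≥ a3 ≥ 8. Hence a2 + a4 ≥ 17. But constraint 3 requires a2 + a4 = 15, and 15 < 17. Contradiction.

Unsatisfiable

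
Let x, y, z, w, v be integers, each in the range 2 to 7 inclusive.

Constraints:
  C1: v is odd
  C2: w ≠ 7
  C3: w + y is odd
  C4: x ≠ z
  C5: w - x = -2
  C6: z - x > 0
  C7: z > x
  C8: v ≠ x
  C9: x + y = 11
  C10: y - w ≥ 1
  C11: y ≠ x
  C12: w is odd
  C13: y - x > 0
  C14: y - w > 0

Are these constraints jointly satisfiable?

Try x = 5, y = 6, z = 7, w = 3, v = 3.
Check constraint 5: w - x = -2; constraint 6: z - x = 2. The remaining constraints are straightforward to verify.

Satisfiable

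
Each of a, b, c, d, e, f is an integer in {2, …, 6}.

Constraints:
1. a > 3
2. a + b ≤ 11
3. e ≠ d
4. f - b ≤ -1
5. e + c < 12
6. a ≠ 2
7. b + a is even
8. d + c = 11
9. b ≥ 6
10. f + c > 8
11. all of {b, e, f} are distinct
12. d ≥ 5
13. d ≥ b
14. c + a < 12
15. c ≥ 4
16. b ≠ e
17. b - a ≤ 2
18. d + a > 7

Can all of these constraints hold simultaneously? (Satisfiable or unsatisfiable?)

Take a = 4, b = 6, c = 5, d = 6, e = 4, f = 5. Then constraint 2: a + b = 10; constraint 4: f - b = -1; constraint 5: e + c = 9, and every other listed constraint is also met.

Satisfiable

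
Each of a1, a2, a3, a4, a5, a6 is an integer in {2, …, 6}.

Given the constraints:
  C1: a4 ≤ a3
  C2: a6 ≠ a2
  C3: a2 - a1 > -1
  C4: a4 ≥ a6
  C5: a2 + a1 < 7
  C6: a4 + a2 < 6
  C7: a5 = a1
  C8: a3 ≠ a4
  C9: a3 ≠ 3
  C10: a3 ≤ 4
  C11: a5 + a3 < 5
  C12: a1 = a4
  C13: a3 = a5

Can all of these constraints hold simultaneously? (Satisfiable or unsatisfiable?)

From constraints 7, 12, and 13, a3 = a5 = a1 = a4, so a3 = a4. But constraint 8 says a3 ≠ a4. Contradiction.

Unsatisfiable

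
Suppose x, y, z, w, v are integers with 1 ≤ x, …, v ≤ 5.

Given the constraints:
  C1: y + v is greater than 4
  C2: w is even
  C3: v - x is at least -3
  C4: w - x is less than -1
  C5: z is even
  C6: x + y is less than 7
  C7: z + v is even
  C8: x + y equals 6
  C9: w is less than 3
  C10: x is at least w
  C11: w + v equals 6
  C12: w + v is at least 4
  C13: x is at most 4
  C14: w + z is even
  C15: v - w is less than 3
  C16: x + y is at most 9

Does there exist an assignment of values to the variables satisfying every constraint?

Satisfiable

Setting (x, y, z, w, v) = (4, 2, 4, 2, 4) satisfies everything: constraint 1: y + v = 6; constraint 3: v - x = 0, and the others follow.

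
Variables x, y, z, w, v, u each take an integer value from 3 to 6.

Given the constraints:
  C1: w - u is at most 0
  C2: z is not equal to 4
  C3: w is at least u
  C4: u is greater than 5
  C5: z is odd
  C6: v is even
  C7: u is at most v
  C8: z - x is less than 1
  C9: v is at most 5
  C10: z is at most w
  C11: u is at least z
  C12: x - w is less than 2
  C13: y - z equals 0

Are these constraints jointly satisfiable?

From constraint 4: u ≥ 6. From constraints 7 and 9: u ≤ v and v ≤ 5, so u ≤ 5. But 5 < 6, so no value of u works.

Unsatisfiable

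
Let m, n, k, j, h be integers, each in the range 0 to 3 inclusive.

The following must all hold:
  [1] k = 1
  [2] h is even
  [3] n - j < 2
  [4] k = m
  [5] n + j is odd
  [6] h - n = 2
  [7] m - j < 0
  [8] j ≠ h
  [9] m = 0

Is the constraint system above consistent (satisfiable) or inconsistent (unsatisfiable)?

Unsatisfiable

Constraint 1 fixes k = 1 and constraint 9 fixes m = 0, but constraint 4 requires k = m. Since 1 ≠ 0, contradiction.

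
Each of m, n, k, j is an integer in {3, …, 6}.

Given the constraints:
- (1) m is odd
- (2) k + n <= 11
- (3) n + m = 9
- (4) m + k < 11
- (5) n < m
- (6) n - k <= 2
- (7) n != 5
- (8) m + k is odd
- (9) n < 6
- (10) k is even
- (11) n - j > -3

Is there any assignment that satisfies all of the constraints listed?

Setting (m, n, k, j) = (5, 4, 4, 4) satisfies everything: constraint 2: k + n = 8; constraint 3: n + m = 9, and the others follow.

Satisfiable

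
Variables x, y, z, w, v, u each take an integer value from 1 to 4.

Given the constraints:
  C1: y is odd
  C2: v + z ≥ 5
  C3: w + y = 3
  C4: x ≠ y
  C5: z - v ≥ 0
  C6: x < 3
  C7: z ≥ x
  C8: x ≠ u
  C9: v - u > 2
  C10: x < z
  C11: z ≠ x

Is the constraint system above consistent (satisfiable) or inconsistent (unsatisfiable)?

Satisfiable

The assignment x = 2, y = 1, z = 4, w = 2, v = 4, u = 1 works:
  constraint 2 holds since v + z = 8.
  constraint 3 holds since w + y = 3.
The rest check out directly.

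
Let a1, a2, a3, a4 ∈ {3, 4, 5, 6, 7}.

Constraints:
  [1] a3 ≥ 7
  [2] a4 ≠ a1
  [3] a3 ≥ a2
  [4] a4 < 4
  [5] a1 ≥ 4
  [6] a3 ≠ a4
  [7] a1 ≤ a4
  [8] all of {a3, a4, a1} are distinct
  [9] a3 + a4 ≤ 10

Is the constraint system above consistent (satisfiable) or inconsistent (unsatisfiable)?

Unsatisfiable

From constraint 1: a3 ≥ 7. From constraints 5 and 7: a4 ≥ a1 ≥ 4. Hence a3 + a4 ≥ 11. But constraint 9 requires a3 + a4 ≤ 10, and 10 < 11. Contradiction.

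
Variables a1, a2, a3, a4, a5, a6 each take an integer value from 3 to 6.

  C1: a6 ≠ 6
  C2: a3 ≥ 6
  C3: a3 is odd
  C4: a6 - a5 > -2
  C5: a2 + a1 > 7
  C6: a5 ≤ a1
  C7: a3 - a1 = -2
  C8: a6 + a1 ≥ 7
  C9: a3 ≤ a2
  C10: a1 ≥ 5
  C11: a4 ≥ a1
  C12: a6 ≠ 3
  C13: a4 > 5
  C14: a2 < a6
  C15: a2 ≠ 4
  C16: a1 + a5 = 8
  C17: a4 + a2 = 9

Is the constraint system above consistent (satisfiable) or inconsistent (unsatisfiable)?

Unsatisfiable

From constraints 10 and 11: a4 ≥ a1 ≥ 5. From constraints 2 and 9: a2 ≥ a3 ≥ 6. Hence a4 + a2 ≥ 11. But constraint 17 requires a4 + a2 = 9, and 9 < 11. Contradiction.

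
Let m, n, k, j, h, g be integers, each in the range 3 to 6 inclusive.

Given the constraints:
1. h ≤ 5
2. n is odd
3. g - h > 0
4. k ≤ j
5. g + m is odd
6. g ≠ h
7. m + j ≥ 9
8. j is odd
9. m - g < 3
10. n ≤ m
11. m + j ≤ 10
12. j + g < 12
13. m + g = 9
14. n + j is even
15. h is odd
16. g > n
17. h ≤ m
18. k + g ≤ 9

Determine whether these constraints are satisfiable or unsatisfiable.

Satisfiable

The assignment m = 5, n = 3, k = 5, j = 5, h = 3, g = 4 works:
  constraint 3 holds since g - h = 1.
  constraint 7 holds since m + j = 10.
The rest check out directly.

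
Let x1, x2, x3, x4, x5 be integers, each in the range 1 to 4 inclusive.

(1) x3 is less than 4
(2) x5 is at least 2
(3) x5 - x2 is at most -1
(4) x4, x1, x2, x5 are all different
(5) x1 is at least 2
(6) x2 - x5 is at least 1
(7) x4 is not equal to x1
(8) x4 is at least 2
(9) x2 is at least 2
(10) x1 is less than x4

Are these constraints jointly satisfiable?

Unsatisfiable

Constraints 2, 5, 8, and 9 confine each of x4, x1, x2, x5 to the 3 values {2, …, 4} (the domain already gives each ≤ 4).
Constraint 4 requires all 4 of them to be distinct, but only 3 values are available — impossible by the pigeonhole principle.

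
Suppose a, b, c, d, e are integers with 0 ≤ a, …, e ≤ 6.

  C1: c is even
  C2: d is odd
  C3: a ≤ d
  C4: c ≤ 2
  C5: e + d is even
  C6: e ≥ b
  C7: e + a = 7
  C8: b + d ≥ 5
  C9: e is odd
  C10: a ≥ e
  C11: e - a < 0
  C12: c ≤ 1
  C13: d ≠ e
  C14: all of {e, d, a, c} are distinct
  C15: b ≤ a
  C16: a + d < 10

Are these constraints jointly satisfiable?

Satisfiable

One satisfying assignment is a = 4, b = 3, c = 0, d = 5, e = 3.
For the less obvious constraints — constraint 7: e + a = 7; constraint 8: b + d = 8 — and the others hold by inspection.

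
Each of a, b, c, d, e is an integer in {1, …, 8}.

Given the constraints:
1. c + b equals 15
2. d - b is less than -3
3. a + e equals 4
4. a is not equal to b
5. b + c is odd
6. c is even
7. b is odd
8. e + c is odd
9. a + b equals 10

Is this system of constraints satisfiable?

Take a = 3, b = 7, c = 8, d = 1, e = 1. Then constraint 1: c + b = 15; constraint 2: d - b = -6; constraint 3: a + e = 4, and every other listed constraint is also met.

Satisfiable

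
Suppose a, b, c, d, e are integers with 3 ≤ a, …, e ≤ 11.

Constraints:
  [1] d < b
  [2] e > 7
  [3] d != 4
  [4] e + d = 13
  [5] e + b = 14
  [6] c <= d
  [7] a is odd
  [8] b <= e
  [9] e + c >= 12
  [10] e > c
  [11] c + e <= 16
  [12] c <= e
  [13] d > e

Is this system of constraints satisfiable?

Unsatisfiable

Constraints 1, 8, and 13 give e < d, d < b, b ≤ e. Chaining: e < d < b ≤ e, which forces e < e — impossible.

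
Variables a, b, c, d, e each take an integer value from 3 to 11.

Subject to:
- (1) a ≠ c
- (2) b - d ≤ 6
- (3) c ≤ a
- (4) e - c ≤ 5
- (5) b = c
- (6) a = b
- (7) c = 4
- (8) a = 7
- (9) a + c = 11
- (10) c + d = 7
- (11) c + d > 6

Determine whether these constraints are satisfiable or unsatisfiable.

Unsatisfiable

Constraint 8 fixes a = 7 and constraint 7 fixes c = 4. Constraints 5 and 6 give a = b = c, so a = c. But 7 ≠ 4 — contradiction.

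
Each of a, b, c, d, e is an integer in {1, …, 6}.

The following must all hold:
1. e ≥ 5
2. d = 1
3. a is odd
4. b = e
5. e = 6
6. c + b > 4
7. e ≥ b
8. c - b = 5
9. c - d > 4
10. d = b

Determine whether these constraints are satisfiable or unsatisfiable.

Constraint 2 fixes d = 1 and constraint 5 fixes e = 6. Constraints 4 and 10 give d = b = e, so d = e. But 1 ≠ 6 — contradiction.

Unsatisfiable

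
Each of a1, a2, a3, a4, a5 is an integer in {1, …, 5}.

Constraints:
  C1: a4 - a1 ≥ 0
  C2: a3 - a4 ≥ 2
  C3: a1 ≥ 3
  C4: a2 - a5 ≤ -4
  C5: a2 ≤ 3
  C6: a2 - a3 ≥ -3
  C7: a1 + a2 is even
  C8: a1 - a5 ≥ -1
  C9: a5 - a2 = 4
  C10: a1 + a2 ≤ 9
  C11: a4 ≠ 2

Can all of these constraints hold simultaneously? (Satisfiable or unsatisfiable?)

Unsatisfiable

Constraints 1, 2, 4, 6, and 8 give a2 − a3 ≥ -3, a3 − a4 ≥ 2, a4 − a1 ≥ 0, a1 − a5 ≥ -1, a5 − a2 ≥ 4.
Adding all 5 inequalities: the left sides telescope to 0, and the right sides sum to (-3) + 2 + 0 + (-1) + 4 = 2. So 0 ≥ 2, which is false.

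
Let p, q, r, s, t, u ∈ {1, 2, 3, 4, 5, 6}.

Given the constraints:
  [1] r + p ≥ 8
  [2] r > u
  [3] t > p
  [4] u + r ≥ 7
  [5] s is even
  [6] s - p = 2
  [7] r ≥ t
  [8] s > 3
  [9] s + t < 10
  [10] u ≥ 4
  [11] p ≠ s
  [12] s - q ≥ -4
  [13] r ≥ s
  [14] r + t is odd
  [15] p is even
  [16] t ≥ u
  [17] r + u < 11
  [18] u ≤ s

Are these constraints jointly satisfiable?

Satisfiable

Take p = 2, q = 6, r = 6, s = 4, t = 5, u = 4. Then constraint 1: r + p = 8; constraint 4: u + r = 10; constraint 6: s - p = 2, and every other listed constraint is also met.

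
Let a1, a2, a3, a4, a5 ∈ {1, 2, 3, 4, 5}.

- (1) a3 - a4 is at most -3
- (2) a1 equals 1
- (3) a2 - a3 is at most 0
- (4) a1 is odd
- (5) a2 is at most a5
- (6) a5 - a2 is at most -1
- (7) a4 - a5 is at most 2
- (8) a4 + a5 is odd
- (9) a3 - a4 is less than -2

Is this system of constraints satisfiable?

Constraints 1, 3, 6, and 7 give a2 − a5 ≥ 1, a5 − a4 ≥ -2, a4 − a3 ≥ 3, a3 − a2 ≥ 0.
Adding all 4 inequalities: the left sides telescope to 0, and the right sides sum to 1 + (-2) + 3 + 0 = 2. So 0 ≥ 2, which is false.

Unsatisfiable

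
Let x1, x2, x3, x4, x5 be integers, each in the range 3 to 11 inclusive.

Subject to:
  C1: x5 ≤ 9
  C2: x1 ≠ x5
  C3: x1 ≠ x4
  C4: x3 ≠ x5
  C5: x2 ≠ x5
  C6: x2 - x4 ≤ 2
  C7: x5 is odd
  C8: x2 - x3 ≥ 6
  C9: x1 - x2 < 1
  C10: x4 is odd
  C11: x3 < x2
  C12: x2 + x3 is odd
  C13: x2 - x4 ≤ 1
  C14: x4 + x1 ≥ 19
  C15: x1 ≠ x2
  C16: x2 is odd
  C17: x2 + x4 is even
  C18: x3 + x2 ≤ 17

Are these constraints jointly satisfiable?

Satisfiable

Setting (x1, x2, x3, x4, x5) = (9, 11, 4, 11, 3) satisfies everything: constraint 6: x2 - x4 = 0; constraint 8: x2 - x3 = 7; constraint 9: x1 - x2 = -2, and the others follow.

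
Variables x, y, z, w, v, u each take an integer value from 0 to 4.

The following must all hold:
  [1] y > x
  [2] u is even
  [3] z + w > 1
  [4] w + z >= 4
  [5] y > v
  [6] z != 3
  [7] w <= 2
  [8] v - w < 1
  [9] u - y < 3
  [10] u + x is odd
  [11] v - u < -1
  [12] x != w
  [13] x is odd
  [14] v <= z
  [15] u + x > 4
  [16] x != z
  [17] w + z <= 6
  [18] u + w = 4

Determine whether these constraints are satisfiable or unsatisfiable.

The assignment x = 1, y = 3, z = 4, w = 0, v = 0, u = 4 works:
  constraint 3 holds since z + w = 4.
  constraint 4 holds since w + z = 4.
The rest check out directly.

Satisfiable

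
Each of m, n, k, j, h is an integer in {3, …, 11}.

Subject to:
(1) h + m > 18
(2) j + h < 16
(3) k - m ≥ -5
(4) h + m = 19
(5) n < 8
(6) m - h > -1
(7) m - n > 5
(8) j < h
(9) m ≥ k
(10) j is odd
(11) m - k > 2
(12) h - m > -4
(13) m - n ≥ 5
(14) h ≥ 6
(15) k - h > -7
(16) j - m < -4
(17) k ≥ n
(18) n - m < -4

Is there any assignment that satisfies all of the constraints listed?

One satisfying assignment is m = 10, n = 4, k = 5, j = 5, h = 9.
For the less obvious constraints — constraint 1: h + m = 19; constraint 2: j + h = 14 — and the others hold by inspection.

Satisfiable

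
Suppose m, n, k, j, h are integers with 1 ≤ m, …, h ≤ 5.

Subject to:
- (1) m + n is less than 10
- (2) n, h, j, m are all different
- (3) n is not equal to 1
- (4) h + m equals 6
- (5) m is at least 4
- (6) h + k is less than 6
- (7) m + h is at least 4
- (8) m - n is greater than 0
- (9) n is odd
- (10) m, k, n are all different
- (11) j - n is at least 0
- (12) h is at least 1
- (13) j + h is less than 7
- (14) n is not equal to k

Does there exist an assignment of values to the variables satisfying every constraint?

The assignment m = 5, n = 3, k = 4, j = 4, h = 1 works:
  constraint 1 holds since m + n = 8.
  constraint 4 holds since h + m = 6.
  constraint 6 holds since h + k = 5.
The rest check out directly.

Satisfiable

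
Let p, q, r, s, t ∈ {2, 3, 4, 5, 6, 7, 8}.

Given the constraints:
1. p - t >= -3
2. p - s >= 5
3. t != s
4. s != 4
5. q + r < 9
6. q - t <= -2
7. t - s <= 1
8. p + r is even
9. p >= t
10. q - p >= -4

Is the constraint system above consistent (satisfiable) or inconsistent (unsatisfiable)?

Unsatisfiable

Constraints 2, 6, 7, and 10 give t − q ≥ 2, q − p ≥ -4, p − s ≥ 5, s − t ≥ -1.
Adding all 4 inequalities: the left sides telescope to 0, and the right sides sum to 2 + (-4) + 5 + (-1) = 2. So 0 ≥ 2, which is false.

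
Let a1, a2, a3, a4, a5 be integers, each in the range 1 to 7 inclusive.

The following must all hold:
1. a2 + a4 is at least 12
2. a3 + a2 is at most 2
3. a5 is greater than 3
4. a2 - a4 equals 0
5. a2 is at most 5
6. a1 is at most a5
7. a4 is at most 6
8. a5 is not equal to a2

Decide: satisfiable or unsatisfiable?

From constraint 5: a2 ≤ 5. From constraint 7: a4 ≤ 6. Hence a2 + a4 ≤ 11. But constraint 1 requires a2 + a4 ≥ 12, and 12 > 11. Contradiction.

Unsatisfiable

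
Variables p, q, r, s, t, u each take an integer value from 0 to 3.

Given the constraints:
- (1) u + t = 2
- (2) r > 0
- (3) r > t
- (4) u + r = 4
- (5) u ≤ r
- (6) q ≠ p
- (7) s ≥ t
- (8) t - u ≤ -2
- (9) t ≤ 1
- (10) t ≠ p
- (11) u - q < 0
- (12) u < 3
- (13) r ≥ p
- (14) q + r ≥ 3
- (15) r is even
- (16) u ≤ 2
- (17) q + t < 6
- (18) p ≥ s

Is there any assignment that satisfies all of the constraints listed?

Take p = 2, q = 3, r = 2, s = 0, t = 0, u = 2. Then constraint 1: u + t = 2; constraint 4: u + r = 4; constraint 8: t - u = -2, and every other listed constraint is also met.

Satisfiable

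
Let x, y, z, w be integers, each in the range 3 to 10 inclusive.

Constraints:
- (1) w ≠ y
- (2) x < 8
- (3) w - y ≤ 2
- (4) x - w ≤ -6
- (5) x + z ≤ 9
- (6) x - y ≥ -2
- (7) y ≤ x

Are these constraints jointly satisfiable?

Constraints 3, 4, and 6 give w − x ≥ 6, x − y ≥ -2, y − w ≥ -2.
Adding all 3 inequalities: the left sides telescope to 0, and the right sides sum to 6 + (-2) + (-2) = 2. So 0 ≥ 2, which is false.

Unsatisfiable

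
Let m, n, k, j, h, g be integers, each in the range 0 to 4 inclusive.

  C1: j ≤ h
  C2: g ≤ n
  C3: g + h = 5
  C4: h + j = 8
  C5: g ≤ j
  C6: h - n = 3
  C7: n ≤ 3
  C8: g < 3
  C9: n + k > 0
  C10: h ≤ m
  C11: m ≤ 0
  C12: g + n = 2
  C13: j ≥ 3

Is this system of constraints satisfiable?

From constraints 2 and 7: g ≤ n ≤ 3. From constraints 10 and 11: h ≤ m ≤ 0. Hence g + h ≤ 3. But constraint 3 requires g + h = 5, and 5 > 3. Contradiction.

Unsatisfiable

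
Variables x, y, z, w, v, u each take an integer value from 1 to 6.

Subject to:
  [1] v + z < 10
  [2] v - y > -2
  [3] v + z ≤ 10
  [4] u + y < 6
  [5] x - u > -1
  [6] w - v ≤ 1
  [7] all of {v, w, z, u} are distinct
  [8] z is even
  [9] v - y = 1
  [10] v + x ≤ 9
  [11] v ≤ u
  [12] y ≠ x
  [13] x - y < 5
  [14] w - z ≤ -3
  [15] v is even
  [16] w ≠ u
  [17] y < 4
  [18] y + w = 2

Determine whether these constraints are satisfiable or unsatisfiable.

Try x = 4, y = 1, z = 6, w = 1, v = 2, u = 4.
Check constraint 1: v + z = 8; constraint 2: v - y = 1; constraint 3: v + z = 8. The remaining constraints are straightforward to verify.

Satisfiable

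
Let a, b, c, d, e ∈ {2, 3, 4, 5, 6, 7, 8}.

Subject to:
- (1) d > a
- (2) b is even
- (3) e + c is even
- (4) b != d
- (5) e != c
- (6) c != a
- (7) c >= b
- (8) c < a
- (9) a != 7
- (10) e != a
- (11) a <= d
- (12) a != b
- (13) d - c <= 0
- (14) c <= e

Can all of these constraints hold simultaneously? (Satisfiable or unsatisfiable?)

Unsatisfiable

Constraints 1, 8, and 13 give a < d, d ≤ c, c < a. Chaining: a < d ≤ c < a, which forces a < a — impossible.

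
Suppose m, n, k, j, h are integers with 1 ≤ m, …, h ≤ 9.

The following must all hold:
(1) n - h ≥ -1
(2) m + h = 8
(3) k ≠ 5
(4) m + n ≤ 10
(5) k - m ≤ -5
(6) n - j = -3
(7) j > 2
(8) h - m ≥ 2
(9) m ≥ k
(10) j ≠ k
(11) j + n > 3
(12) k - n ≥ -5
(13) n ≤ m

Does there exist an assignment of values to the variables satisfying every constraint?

Constraints 1, 5, 8, and 12 give m − k ≥ 5, k − n ≥ -5, n − h ≥ -1, h − m ≥ 2.
Adding all 4 inequalities: the left sides telescope to 0, and the right sides sum to 5 + (-5) + (-1) + 2 = 1. So 0 ≥ 1, which is false.

Unsatisfiable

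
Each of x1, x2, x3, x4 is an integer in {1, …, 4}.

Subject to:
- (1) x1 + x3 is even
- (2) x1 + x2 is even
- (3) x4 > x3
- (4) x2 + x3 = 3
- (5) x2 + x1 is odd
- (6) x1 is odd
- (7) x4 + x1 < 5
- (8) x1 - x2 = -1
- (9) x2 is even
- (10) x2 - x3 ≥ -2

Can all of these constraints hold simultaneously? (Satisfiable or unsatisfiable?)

Unsatisfiable

Constraint 6 makes x1 odd and constraint 9 makes x2 even, so x1 + x2 must be odd. Constraint 2 says x1 + x2 is even — contradiction.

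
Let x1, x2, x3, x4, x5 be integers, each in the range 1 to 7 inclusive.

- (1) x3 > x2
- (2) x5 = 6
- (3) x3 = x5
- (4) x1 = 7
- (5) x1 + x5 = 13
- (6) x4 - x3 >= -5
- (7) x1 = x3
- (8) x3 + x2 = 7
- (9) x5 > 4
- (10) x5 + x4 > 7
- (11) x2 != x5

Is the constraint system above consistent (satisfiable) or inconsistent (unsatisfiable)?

Constraint 4 fixes x1 = 7 and constraint 2 fixes x5 = 6. Constraints 3 and 7 give x1 = x3 = x5, so x1 = x5. But 7 ≠ 6 — contradiction.

Unsatisfiable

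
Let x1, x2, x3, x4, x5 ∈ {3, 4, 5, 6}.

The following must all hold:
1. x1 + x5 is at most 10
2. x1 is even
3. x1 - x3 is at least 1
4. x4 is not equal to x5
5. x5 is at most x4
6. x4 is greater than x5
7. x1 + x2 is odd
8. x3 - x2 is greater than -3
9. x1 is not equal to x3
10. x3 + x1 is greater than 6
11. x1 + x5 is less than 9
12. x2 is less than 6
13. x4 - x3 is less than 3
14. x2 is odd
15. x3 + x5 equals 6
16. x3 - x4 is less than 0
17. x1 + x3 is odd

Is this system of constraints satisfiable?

Satisfiable

One satisfying assignment is x1 = 4, x2 = 3, x3 = 3, x4 = 5, x5 = 3.
For the less obvious constraints — constraint 1: x1 + x5 = 7; constraint 3: x1 - x3 = 1 — and the others hold by inspection.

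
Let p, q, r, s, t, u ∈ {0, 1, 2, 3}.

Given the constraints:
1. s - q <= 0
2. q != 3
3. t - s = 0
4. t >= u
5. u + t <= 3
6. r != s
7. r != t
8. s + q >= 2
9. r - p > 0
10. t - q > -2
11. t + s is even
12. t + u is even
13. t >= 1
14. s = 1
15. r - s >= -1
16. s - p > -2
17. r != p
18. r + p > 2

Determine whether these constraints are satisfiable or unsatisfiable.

Take p = 1, q = 1, r = 3, s = 1, t = 1, u = 1. Then constraint 1: s - q = 0; constraint 3: t - s = 0; constraint 5: u + t = 2, and every other listed constraint is also met.

Satisfiable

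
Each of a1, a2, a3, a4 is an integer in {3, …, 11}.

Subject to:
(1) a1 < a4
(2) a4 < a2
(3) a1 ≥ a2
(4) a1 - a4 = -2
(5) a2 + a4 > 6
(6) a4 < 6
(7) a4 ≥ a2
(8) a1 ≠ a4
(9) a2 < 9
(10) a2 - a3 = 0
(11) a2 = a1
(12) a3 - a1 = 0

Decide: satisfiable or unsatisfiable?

Unsatisfiable

Constraints 1, 2, and 3 give a2 ≤ a1, a1 < a4, a4 < a2. Chaining: a2 ≤ a1 < a4 < a2, which forces a2 < a2 — impossible.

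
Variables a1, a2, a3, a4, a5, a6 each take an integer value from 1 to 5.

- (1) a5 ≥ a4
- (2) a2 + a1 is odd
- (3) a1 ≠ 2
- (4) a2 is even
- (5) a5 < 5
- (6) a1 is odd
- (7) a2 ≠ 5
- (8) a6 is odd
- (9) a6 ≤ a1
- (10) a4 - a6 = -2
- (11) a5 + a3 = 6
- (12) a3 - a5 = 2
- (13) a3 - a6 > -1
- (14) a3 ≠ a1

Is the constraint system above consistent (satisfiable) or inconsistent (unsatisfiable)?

Setting (a1, a2, a3, a4, a5, a6) = (3, 2, 4, 1, 2, 3) satisfies everything: constraint 10: a4 - a6 = -2; constraint 11: a5 + a3 = 6; constraint 12: a3 - a5 = 2, and the others follow.

Satisfiable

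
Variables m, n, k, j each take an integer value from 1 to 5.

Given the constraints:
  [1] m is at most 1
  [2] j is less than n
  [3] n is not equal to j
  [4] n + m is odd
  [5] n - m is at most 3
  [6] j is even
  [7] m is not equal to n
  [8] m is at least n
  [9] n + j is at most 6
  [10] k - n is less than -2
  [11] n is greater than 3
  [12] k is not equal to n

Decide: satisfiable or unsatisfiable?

Unsatisfiable

From constraint 11: n ≥ 4. From constraints 1 and 8: n ≤ m and m ≤ 1, so n ≤ 1. But 1 < 4, so no value of n works.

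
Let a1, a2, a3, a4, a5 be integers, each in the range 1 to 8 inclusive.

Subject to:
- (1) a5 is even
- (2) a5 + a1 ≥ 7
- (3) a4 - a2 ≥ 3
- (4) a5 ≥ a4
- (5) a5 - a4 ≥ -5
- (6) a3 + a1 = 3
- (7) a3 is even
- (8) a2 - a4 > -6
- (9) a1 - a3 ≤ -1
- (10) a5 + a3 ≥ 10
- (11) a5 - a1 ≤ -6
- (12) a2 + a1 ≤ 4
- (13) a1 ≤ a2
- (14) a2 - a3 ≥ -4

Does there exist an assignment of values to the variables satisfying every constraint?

Unsatisfiable

Constraints 3, 5, 9, 11, and 14 give a5 − a4 ≥ -5, a4 − a2 ≥ 3, a2 − a3 ≥ -4, a3 − a1 ≥ 1, a1 − a5 ≥ 6.
Adding all 5 inequalities: the left sides telescope to 0, and the right sides sum to (-5) + 3 + (-4) + 1 + 6 = 1. So 0 ≥ 1, which is false.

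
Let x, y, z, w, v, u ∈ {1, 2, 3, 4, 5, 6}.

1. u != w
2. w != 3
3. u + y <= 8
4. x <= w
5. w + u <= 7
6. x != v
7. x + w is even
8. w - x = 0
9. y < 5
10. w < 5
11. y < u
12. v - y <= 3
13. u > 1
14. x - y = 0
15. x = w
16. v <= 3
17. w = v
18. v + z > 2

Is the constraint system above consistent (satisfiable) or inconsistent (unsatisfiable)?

Unsatisfiable

From constraints 15 and 17, x = w = v, so x = v. But constraint 6 says x ≠ v. Contradiction.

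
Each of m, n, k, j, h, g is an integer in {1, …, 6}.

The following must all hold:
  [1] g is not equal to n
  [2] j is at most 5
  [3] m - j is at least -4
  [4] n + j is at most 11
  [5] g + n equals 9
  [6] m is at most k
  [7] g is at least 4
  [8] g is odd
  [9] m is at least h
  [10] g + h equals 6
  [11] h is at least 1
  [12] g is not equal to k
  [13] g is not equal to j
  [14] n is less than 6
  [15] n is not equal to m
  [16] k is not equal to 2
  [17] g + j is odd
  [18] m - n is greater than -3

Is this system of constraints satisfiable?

Satisfiable

One satisfying assignment is m = 2, n = 4, k = 3, j = 4, h = 1, g = 5.
For the less obvious constraints — constraint 3: m - j = -2; constraint 4: n + j = 8 — and the others hold by inspection.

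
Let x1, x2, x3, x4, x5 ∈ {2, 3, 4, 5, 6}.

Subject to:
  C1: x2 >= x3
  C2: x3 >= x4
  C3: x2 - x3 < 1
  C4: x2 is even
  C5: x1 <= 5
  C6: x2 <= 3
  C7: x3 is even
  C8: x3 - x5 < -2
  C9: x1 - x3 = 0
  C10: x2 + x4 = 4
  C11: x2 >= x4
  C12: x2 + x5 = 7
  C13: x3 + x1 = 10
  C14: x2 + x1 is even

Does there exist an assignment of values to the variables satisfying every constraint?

Unsatisfiable

From constraints 1 and 6: x3 ≤ x2 ≤ 3. From constraint 5: x1 ≤ 5. Hence x3 + x1 ≤ 8. But constraint 13 requires x3 + x1 = 10, and 10 > 8. Contradiction.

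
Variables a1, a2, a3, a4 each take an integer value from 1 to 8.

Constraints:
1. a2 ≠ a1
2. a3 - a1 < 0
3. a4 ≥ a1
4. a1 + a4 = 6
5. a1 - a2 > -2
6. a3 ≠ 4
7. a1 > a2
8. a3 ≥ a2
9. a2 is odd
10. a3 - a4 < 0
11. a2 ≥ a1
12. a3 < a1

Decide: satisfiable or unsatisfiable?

Unsatisfiable

Constraints 8, 11, and 12 give a2 ≤ a3, a3 < a1, a1 ≤ a2. Chaining: a2 ≤ a3 < a1 ≤ a2, which forces a2 < a2 — impossible.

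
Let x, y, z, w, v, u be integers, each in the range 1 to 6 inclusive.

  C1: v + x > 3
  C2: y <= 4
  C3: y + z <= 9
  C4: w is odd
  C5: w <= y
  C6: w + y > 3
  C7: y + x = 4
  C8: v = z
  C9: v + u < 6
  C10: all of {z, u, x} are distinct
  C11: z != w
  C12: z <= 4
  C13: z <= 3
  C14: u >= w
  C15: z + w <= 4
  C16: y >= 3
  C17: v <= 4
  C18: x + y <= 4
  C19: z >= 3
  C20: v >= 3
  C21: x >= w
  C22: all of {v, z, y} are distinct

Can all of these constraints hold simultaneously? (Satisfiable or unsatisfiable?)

Unsatisfiable

Constraints 2, 12, 16, 17, 19, and 20 confine each of v, z, y to the 2 values {3, 4}.
Constraint 22 requires all 3 of them to be distinct, but only 2 values are available — impossible by the pigeonhole principle.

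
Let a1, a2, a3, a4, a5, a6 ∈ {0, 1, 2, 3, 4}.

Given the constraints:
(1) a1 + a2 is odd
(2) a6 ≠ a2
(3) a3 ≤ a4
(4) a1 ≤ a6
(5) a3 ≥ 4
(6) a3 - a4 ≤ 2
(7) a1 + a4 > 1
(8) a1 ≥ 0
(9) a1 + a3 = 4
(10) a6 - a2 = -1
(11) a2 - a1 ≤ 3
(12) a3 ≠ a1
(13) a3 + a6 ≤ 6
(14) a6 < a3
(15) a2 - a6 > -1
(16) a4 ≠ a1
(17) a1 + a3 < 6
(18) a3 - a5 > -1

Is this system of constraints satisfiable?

Take a1 = 0, a2 = 1, a3 = 4, a4 = 4, a5 = 3, a6 = 0. Then constraint 6: a3 - a4 = 0; constraint 7: a1 + a4 = 4, and every other listed constraint is also met.

Satisfiable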